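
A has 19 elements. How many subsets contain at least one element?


Total subsets = 2^n = 2^19 = 524288
Non-empty subsets exclude the empty set: 2^n - 1
= 524288 - 1
= 524287

Number of non-empty subsets = 524287


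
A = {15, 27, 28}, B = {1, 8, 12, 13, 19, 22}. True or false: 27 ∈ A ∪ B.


A = {15, 27, 28}, B = {1, 8, 12, 13, 19, 22}
A ∪ B = all elements in A or B
A ∪ B = {1, 8, 12, 13, 15, 19, 22, 27, 28}
Checking if 27 ∈ A ∪ B
27 is in A ∪ B → True

27 ∈ A ∪ B


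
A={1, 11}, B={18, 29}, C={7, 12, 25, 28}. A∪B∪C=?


A ∪ B = {1, 11, 18, 29}
(A ∪ B) ∪ C = {1, 7, 11, 12, 18, 25, 28, 29}

A ∪ B ∪ C = {1, 7, 11, 12, 18, 25, 28, 29}


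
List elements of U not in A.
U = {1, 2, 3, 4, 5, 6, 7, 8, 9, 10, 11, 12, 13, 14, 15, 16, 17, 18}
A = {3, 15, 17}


Aᶜ = U \ A = elements in U but not in A
U = {1, 2, 3, 4, 5, 6, 7, 8, 9, 10, 11, 12, 13, 14, 15, 16, 17, 18}
A = {3, 15, 17}
Aᶜ = {1, 2, 4, 5, 6, 7, 8, 9, 10, 11, 12, 13, 14, 16, 18}

Aᶜ = {1, 2, 4, 5, 6, 7, 8, 9, 10, 11, 12, 13, 14, 16, 18}


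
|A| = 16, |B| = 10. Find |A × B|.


|A × B| = |A| × |B|
= 16 × 10
= 160

|A × B| = 160


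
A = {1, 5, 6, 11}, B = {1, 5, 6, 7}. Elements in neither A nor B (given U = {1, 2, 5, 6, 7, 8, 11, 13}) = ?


A = {1, 5, 6, 11}
B = {1, 5, 6, 7}
Region: in neither A nor B (given U = {1, 2, 5, 6, 7, 8, 11, 13})
Elements: {2, 8, 13}

Elements in neither A nor B (given U = {1, 2, 5, 6, 7, 8, 11, 13}): {2, 8, 13}


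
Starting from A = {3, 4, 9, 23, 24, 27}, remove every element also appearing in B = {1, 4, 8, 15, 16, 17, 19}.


A \ B = elements in A but not in B
A = {3, 4, 9, 23, 24, 27}
B = {1, 4, 8, 15, 16, 17, 19}
Remove from A any elements in B
A \ B = {3, 9, 23, 24, 27}

A \ B = {3, 9, 23, 24, 27}


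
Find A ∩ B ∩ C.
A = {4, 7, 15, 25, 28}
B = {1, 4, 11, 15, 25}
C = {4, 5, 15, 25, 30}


A ∩ B = {4, 15, 25}
(A ∩ B) ∩ C = {4, 15, 25}

A ∩ B ∩ C = {4, 15, 25}


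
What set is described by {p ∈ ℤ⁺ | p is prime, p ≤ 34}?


Checking each candidate:
Condition: primes ≤ 34
Result = {2, 3, 5, 7, 11, 13, 17, 19, 23, 29, 31}

{2, 3, 5, 7, 11, 13, 17, 19, 23, 29, 31}


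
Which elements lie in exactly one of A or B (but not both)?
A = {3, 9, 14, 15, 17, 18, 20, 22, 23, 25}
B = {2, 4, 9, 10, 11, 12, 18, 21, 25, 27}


A △ B = (A \ B) ∪ (B \ A) = elements in exactly one of A or B
A \ B = {3, 14, 15, 17, 20, 22, 23}
B \ A = {2, 4, 10, 11, 12, 21, 27}
A △ B = {2, 3, 4, 10, 11, 12, 14, 15, 17, 20, 21, 22, 23, 27}

A △ B = {2, 3, 4, 10, 11, 12, 14, 15, 17, 20, 21, 22, 23, 27}


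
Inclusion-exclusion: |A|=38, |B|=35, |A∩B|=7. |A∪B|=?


|A ∪ B| = |A| + |B| - |A ∩ B|
= 38 + 35 - 7
= 66

|A ∪ B| = 66


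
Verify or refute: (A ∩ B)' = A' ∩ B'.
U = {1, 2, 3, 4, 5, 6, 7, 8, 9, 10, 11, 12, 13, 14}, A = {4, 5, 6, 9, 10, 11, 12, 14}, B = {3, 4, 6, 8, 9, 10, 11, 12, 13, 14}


LHS: A ∩ B = {4, 6, 9, 10, 11, 12, 14}
(A ∩ B)' = U \ (A ∩ B) = {1, 2, 3, 5, 7, 8, 13}
A' = {1, 2, 3, 7, 8, 13}, B' = {1, 2, 5, 7}
Claimed RHS: A' ∩ B' = {1, 2, 7}
Identity is INVALID: LHS = {1, 2, 3, 5, 7, 8, 13} but the RHS claimed here equals {1, 2, 7}. The correct form is (A ∩ B)' = A' ∪ B'.

Identity is invalid: (A ∩ B)' = {1, 2, 3, 5, 7, 8, 13} but A' ∩ B' = {1, 2, 7}. The correct De Morgan law is (A ∩ B)' = A' ∪ B'.


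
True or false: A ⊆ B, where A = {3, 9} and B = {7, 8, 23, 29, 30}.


A ⊆ B means every element of A is in B.
Elements in A not in B: {3, 9}
So A ⊄ B.

No, A ⊄ B


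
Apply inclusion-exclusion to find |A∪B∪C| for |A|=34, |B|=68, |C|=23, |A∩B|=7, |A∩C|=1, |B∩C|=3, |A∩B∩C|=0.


|A∪B∪C| = |A|+|B|+|C| - |A∩B|-|A∩C|-|B∩C| + |A∩B∩C|
= 34+68+23 - 7-1-3 + 0
= 125 - 11 + 0
= 114

|A ∪ B ∪ C| = 114


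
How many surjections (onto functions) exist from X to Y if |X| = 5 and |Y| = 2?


n = |X| = 5, k = |Y| = 2. Surjections via inclusion-exclusion:
S(n,k) = Σ(-1)^i × C(k,i) × (k-i)^n, i=0 to k
i=0: (-1)^0×C(2,0)×2^5 = 32
i=1: (-1)^1×C(2,1)×1^5 = -2
i=2: (-1)^2×C(2,2)×0^5 = 0
Total = 30

Number of surjections = 30


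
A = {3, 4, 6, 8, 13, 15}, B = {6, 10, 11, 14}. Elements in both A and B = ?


A = {3, 4, 6, 8, 13, 15}
B = {6, 10, 11, 14}
Region: in both A and B
Elements: {6}

Elements in both A and B: {6}


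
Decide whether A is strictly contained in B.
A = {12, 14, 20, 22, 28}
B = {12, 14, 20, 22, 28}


A ⊂ B requires: A ⊆ B AND A ≠ B.
A ⊆ B? Yes
A = B? Yes
A = B, so A is not a PROPER subset.

No, A is not a proper subset of B


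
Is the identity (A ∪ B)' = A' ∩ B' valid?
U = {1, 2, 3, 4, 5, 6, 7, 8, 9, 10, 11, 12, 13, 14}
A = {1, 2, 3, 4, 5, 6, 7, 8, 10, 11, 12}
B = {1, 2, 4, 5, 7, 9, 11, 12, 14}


LHS: A ∪ B = {1, 2, 3, 4, 5, 6, 7, 8, 9, 10, 11, 12, 14}
(A ∪ B)' = U \ (A ∪ B) = {13}
A' = {9, 13, 14}, B' = {3, 6, 8, 10, 13}
Claimed RHS: A' ∩ B' = {13}
Identity is VALID: LHS = RHS = {13} ✓

Identity is valid. (A ∪ B)' = A' ∩ B' = {13}


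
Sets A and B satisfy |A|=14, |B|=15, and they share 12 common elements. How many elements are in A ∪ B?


|A ∪ B| = |A| + |B| - |A ∩ B|
= 14 + 15 - 12
= 17

|A ∪ B| = 17


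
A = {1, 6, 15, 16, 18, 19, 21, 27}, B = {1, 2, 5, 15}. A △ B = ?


A △ B = (A \ B) ∪ (B \ A) = elements in exactly one of A or B
A \ B = {6, 16, 18, 19, 21, 27}
B \ A = {2, 5}
A △ B = {2, 5, 6, 16, 18, 19, 21, 27}

A △ B = {2, 5, 6, 16, 18, 19, 21, 27}


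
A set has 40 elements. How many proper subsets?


Total subsets = 2^n = 2^40 = 1099511627776
Proper subsets exclude the set itself: 2^n - 1
= 1099511627776 - 1
= 1099511627775

Number of proper subsets = 1099511627775


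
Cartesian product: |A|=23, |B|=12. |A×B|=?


|A × B| = |A| × |B|
= 23 × 12
= 276

|A × B| = 276


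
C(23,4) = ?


C(n,k) = n! / (k!(n-k)!)
C(23,4) = 23! / (4!19!)
= 8855

C(23,4) = 8855


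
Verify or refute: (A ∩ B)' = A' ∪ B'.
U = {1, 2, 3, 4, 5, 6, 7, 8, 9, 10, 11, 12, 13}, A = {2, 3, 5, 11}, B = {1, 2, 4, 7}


LHS: A ∩ B = {2}
(A ∩ B)' = U \ (A ∩ B) = {1, 3, 4, 5, 6, 7, 8, 9, 10, 11, 12, 13}
A' = {1, 4, 6, 7, 8, 9, 10, 12, 13}, B' = {3, 5, 6, 8, 9, 10, 11, 12, 13}
Claimed RHS: A' ∪ B' = {1, 3, 4, 5, 6, 7, 8, 9, 10, 11, 12, 13}
Identity is VALID: LHS = RHS = {1, 3, 4, 5, 6, 7, 8, 9, 10, 11, 12, 13} ✓

Identity is valid. (A ∩ B)' = A' ∪ B' = {1, 3, 4, 5, 6, 7, 8, 9, 10, 11, 12, 13}


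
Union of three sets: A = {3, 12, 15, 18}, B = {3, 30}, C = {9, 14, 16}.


A ∪ B = {3, 12, 15, 18, 30}
(A ∪ B) ∪ C = {3, 9, 12, 14, 15, 16, 18, 30}

A ∪ B ∪ C = {3, 9, 12, 14, 15, 16, 18, 30}


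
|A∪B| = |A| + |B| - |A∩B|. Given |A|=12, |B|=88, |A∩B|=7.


|A ∪ B| = |A| + |B| - |A ∩ B|
= 12 + 88 - 7
= 93

|A ∪ B| = 93


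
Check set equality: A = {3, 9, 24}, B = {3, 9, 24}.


Two sets are equal iff they have exactly the same elements.
A = {3, 9, 24}
B = {3, 9, 24}
Same elements → A = B

Yes, A = B


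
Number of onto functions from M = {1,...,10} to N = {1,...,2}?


n = |M| = 10, k = |N| = 2. Surjections via inclusion-exclusion:
S(n,k) = Σ(-1)^i × C(k,i) × (k-i)^n, i=0 to k
i=0: (-1)^0×C(2,0)×2^10 = 1024
i=1: (-1)^1×C(2,1)×1^10 = -2
i=2: (-1)^2×C(2,2)×0^10 = 0
Total = 1022

Number of surjections = 1022


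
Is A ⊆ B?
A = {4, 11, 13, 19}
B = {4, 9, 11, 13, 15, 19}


A ⊆ B means every element of A is in B.
All elements of A are in B.
So A ⊆ B.

Yes, A ⊆ B


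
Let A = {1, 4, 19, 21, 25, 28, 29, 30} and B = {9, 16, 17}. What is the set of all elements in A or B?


A ∪ B = all elements in A or B (or both)
A = {1, 4, 19, 21, 25, 28, 29, 30}
B = {9, 16, 17}
A ∪ B = {1, 4, 9, 16, 17, 19, 21, 25, 28, 29, 30}

A ∪ B = {1, 4, 9, 16, 17, 19, 21, 25, 28, 29, 30}


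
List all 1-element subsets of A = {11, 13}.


|A| = 2, so A has C(2,1) = 2 subsets of size 1.
Enumerate by choosing 1 elements from A at a time:
{11}, {13}

1-element subsets (2 total): {11}, {13}


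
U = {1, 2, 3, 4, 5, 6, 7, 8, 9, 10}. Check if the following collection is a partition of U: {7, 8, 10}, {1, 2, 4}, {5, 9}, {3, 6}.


A partition requires: (1) non-empty parts, (2) pairwise disjoint, (3) union = U
Parts: {7, 8, 10}, {1, 2, 4}, {5, 9}, {3, 6}
Union of parts: {1, 2, 3, 4, 5, 6, 7, 8, 9, 10}
U = {1, 2, 3, 4, 5, 6, 7, 8, 9, 10}
All non-empty? True
Pairwise disjoint? True
Covers U? True

Yes, valid partition


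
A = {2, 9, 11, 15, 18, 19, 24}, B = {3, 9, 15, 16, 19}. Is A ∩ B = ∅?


Disjoint means A ∩ B = ∅.
A ∩ B = {9, 15, 19}
A ∩ B ≠ ∅, so A and B are NOT disjoint.

No, A and B are not disjoint (A ∩ B = {9, 15, 19})


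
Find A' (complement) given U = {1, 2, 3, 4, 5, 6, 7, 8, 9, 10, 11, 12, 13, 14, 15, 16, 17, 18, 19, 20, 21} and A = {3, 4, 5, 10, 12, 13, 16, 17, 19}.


Aᶜ = U \ A = elements in U but not in A
U = {1, 2, 3, 4, 5, 6, 7, 8, 9, 10, 11, 12, 13, 14, 15, 16, 17, 18, 19, 20, 21}
A = {3, 4, 5, 10, 12, 13, 16, 17, 19}
Aᶜ = {1, 2, 6, 7, 8, 9, 11, 14, 15, 18, 20, 21}

Aᶜ = {1, 2, 6, 7, 8, 9, 11, 14, 15, 18, 20, 21}


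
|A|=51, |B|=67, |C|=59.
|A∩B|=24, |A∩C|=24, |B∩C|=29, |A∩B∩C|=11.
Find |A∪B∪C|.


|A∪B∪C| = |A|+|B|+|C| - |A∩B|-|A∩C|-|B∩C| + |A∩B∩C|
= 51+67+59 - 24-24-29 + 11
= 177 - 77 + 11
= 111

|A ∪ B ∪ C| = 111


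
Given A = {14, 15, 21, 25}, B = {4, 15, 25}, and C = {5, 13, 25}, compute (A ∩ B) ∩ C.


A ∩ B = {15, 25}
(A ∩ B) ∩ C = {25}

A ∩ B ∩ C = {25}


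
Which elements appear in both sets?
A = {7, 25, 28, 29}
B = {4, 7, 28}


A ∩ B = elements in both A and B
A = {7, 25, 28, 29}
B = {4, 7, 28}
A ∩ B = {7, 28}

A ∩ B = {7, 28}


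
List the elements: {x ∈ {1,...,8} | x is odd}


Checking each candidate:
Condition: odd numbers in {1,...,8}
Result = {1, 3, 5, 7}

{1, 3, 5, 7}


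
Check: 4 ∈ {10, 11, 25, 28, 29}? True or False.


A = {10, 11, 25, 28, 29}
Checking if 4 is in A
4 is not in A → False

4 ∉ A


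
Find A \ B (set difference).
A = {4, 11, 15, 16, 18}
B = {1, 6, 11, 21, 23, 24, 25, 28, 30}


A \ B = elements in A but not in B
A = {4, 11, 15, 16, 18}
B = {1, 6, 11, 21, 23, 24, 25, 28, 30}
Remove from A any elements in B
A \ B = {4, 15, 16, 18}

A \ B = {4, 15, 16, 18}


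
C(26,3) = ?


C(n,k) = n! / (k!(n-k)!)
C(26,3) = 26! / (3!23!)
= 2600

C(26,3) = 2600


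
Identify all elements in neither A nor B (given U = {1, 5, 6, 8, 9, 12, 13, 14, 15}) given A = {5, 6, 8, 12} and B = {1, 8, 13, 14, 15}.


A = {5, 6, 8, 12}
B = {1, 8, 13, 14, 15}
Region: in neither A nor B (given U = {1, 5, 6, 8, 9, 12, 13, 14, 15})
Elements: {9}

Elements in neither A nor B (given U = {1, 5, 6, 8, 9, 12, 13, 14, 15}): {9}


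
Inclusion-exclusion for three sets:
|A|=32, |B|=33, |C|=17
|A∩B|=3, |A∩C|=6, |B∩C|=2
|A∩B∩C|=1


|A∪B∪C| = |A|+|B|+|C| - |A∩B|-|A∩C|-|B∩C| + |A∩B∩C|
= 32+33+17 - 3-6-2 + 1
= 82 - 11 + 1
= 72

|A ∪ B ∪ C| = 72


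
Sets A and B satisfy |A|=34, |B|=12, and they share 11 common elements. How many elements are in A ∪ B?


|A ∪ B| = |A| + |B| - |A ∩ B|
= 34 + 12 - 11
= 35

|A ∪ B| = 35


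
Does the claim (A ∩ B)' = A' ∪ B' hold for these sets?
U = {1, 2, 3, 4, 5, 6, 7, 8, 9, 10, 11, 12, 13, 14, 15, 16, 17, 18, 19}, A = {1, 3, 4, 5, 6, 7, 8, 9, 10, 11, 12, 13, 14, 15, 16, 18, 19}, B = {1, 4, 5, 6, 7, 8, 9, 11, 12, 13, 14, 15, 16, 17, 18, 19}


LHS: A ∩ B = {1, 4, 5, 6, 7, 8, 9, 11, 12, 13, 14, 15, 16, 18, 19}
(A ∩ B)' = U \ (A ∩ B) = {2, 3, 10, 17}
A' = {2, 17}, B' = {2, 3, 10}
Claimed RHS: A' ∪ B' = {2, 3, 10, 17}
Identity is VALID: LHS = RHS = {2, 3, 10, 17} ✓

Identity is valid. (A ∩ B)' = A' ∪ B' = {2, 3, 10, 17}


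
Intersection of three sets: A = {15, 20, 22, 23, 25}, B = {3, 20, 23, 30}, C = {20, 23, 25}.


A ∩ B = {20, 23}
(A ∩ B) ∩ C = {20, 23}

A ∩ B ∩ C = {20, 23}


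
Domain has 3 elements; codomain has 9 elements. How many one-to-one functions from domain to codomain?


An injection sends each of |A| = 3 inputs to a distinct output in B.
# injections = |B|·(|B|-1)·…·(|B|-|A|+1) = 9! / (9 - 3)!
= 9 × 8 × 7
= 504

Number of injections = 504


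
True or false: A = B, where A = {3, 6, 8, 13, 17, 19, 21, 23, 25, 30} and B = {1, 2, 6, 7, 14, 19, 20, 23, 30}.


Two sets are equal iff they have exactly the same elements.
A = {3, 6, 8, 13, 17, 19, 21, 23, 25, 30}
B = {1, 2, 6, 7, 14, 19, 20, 23, 30}
Differences: {1, 2, 3, 7, 8, 13, 14, 17, 20, 21, 25}
A ≠ B

No, A ≠ B


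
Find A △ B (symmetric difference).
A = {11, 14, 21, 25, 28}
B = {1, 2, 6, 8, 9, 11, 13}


A △ B = (A \ B) ∪ (B \ A) = elements in exactly one of A or B
A \ B = {14, 21, 25, 28}
B \ A = {1, 2, 6, 8, 9, 13}
A △ B = {1, 2, 6, 8, 9, 13, 14, 21, 25, 28}

A △ B = {1, 2, 6, 8, 9, 13, 14, 21, 25, 28}


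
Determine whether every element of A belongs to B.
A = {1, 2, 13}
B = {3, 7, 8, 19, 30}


A ⊆ B means every element of A is in B.
Elements in A not in B: {1, 2, 13}
So A ⊄ B.

No, A ⊄ B


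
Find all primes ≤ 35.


Checking each candidate:
Condition: primes ≤ 35
Result = {2, 3, 5, 7, 11, 13, 17, 19, 23, 29, 31}

{2, 3, 5, 7, 11, 13, 17, 19, 23, 29, 31}


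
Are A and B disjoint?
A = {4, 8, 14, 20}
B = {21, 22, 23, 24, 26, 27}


Disjoint means A ∩ B = ∅.
A ∩ B = ∅
A ∩ B = ∅, so A and B are disjoint.

Yes, A and B are disjoint


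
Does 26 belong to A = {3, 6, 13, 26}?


A = {3, 6, 13, 26}
Checking if 26 is in A
26 is in A → True

26 ∈ A


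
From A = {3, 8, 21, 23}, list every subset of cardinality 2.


|A| = 4, so A has C(4,2) = 6 subsets of size 2.
Enumerate by choosing 2 elements from A at a time:
{3, 8}, {3, 21}, {3, 23}, {8, 21}, {8, 23}, {21, 23}

2-element subsets (6 total): {3, 8}, {3, 21}, {3, 23}, {8, 21}, {8, 23}, {21, 23}


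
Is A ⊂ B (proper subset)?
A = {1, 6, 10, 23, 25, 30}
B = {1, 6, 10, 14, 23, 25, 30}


A ⊂ B requires: A ⊆ B AND A ≠ B.
A ⊆ B? Yes
A = B? No
A ⊂ B: Yes (A is a proper subset of B)

Yes, A ⊂ B


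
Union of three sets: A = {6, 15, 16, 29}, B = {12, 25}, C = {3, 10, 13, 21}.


A ∪ B = {6, 12, 15, 16, 25, 29}
(A ∪ B) ∪ C = {3, 6, 10, 12, 13, 15, 16, 21, 25, 29}

A ∪ B ∪ C = {3, 6, 10, 12, 13, 15, 16, 21, 25, 29}


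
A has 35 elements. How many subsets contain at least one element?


Total subsets = 2^n = 2^35 = 34359738368
Non-empty subsets exclude the empty set: 2^n - 1
= 34359738368 - 1
= 34359738367

Number of non-empty subsets = 34359738367


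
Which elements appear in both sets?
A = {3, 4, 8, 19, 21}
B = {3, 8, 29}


A ∩ B = elements in both A and B
A = {3, 4, 8, 19, 21}
B = {3, 8, 29}
A ∩ B = {3, 8}

A ∩ B = {3, 8}


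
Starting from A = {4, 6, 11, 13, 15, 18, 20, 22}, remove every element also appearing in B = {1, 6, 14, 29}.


A \ B = elements in A but not in B
A = {4, 6, 11, 13, 15, 18, 20, 22}
B = {1, 6, 14, 29}
Remove from A any elements in B
A \ B = {4, 11, 13, 15, 18, 20, 22}

A \ B = {4, 11, 13, 15, 18, 20, 22}


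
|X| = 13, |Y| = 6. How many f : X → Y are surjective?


n = |X| = 13, k = |Y| = 6. Surjections via inclusion-exclusion:
S(n,k) = Σ(-1)^i × C(k,i) × (k-i)^n, i=0 to k
i=0: (-1)^0×C(6,0)×6^13 = 13060694016
i=1: (-1)^1×C(6,1)×5^13 = -7324218750
i=2: (-1)^2×C(6,2)×4^13 = 1006632960
i=3: (-1)^3×C(6,3)×3^13 = -31886460
i=4: (-1)^4×C(6,4)×2^13 = 122880
i=5: (-1)^5×C(6,5)×1^13 = -6
i=6: (-1)^6×C(6,6)×0^13 = 0
Total = 6711344640

Number of surjections = 6711344640


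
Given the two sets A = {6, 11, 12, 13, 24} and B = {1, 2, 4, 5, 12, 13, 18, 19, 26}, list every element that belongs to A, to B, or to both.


A ∪ B = all elements in A or B (or both)
A = {6, 11, 12, 13, 24}
B = {1, 2, 4, 5, 12, 13, 18, 19, 26}
A ∪ B = {1, 2, 4, 5, 6, 11, 12, 13, 18, 19, 24, 26}

A ∪ B = {1, 2, 4, 5, 6, 11, 12, 13, 18, 19, 24, 26}


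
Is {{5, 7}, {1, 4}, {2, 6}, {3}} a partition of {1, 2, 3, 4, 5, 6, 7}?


A partition requires: (1) non-empty parts, (2) pairwise disjoint, (3) union = U
Parts: {5, 7}, {1, 4}, {2, 6}, {3}
Union of parts: {1, 2, 3, 4, 5, 6, 7}
U = {1, 2, 3, 4, 5, 6, 7}
All non-empty? True
Pairwise disjoint? True
Covers U? True

Yes, valid partition


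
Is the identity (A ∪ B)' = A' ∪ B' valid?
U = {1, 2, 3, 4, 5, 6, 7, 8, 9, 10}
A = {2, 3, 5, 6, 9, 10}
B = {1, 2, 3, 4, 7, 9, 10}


LHS: A ∪ B = {1, 2, 3, 4, 5, 6, 7, 9, 10}
(A ∪ B)' = U \ (A ∪ B) = {8}
A' = {1, 4, 7, 8}, B' = {5, 6, 8}
Claimed RHS: A' ∪ B' = {1, 4, 5, 6, 7, 8}
Identity is INVALID: LHS = {8} but the RHS claimed here equals {1, 4, 5, 6, 7, 8}. The correct form is (A ∪ B)' = A' ∩ B'.

Identity is invalid: (A ∪ B)' = {8} but A' ∪ B' = {1, 4, 5, 6, 7, 8}. The correct De Morgan law is (A ∪ B)' = A' ∩ B'.


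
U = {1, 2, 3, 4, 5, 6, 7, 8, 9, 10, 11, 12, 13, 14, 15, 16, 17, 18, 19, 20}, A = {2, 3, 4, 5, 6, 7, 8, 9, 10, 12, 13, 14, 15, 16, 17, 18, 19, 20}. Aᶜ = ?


Aᶜ = U \ A = elements in U but not in A
U = {1, 2, 3, 4, 5, 6, 7, 8, 9, 10, 11, 12, 13, 14, 15, 16, 17, 18, 19, 20}
A = {2, 3, 4, 5, 6, 7, 8, 9, 10, 12, 13, 14, 15, 16, 17, 18, 19, 20}
Aᶜ = {1, 11}

Aᶜ = {1, 11}


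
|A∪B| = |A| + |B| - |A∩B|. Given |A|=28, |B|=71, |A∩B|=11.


|A ∪ B| = |A| + |B| - |A ∩ B|
= 28 + 71 - 11
= 88

|A ∪ B| = 88


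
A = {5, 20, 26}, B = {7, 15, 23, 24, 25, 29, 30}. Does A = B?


Two sets are equal iff they have exactly the same elements.
A = {5, 20, 26}
B = {7, 15, 23, 24, 25, 29, 30}
Differences: {5, 7, 15, 20, 23, 24, 25, 26, 29, 30}
A ≠ B

No, A ≠ B


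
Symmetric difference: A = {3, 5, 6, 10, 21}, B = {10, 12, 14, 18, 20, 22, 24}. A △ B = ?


A △ B = (A \ B) ∪ (B \ A) = elements in exactly one of A or B
A \ B = {3, 5, 6, 21}
B \ A = {12, 14, 18, 20, 22, 24}
A △ B = {3, 5, 6, 12, 14, 18, 20, 21, 22, 24}

A △ B = {3, 5, 6, 12, 14, 18, 20, 21, 22, 24}


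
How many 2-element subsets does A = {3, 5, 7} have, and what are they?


|A| = 3, so A has C(3,2) = 3 subsets of size 2.
Enumerate by choosing 2 elements from A at a time:
{3, 5}, {3, 7}, {5, 7}

2-element subsets (3 total): {3, 5}, {3, 7}, {5, 7}


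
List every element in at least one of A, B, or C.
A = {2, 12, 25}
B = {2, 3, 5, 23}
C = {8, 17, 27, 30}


A ∪ B = {2, 3, 5, 12, 23, 25}
(A ∪ B) ∪ C = {2, 3, 5, 8, 12, 17, 23, 25, 27, 30}

A ∪ B ∪ C = {2, 3, 5, 8, 12, 17, 23, 25, 27, 30}


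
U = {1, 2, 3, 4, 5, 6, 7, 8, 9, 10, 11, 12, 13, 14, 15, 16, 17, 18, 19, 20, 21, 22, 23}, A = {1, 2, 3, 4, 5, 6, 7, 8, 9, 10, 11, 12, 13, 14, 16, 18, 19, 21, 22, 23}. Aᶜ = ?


Aᶜ = U \ A = elements in U but not in A
U = {1, 2, 3, 4, 5, 6, 7, 8, 9, 10, 11, 12, 13, 14, 15, 16, 17, 18, 19, 20, 21, 22, 23}
A = {1, 2, 3, 4, 5, 6, 7, 8, 9, 10, 11, 12, 13, 14, 16, 18, 19, 21, 22, 23}
Aᶜ = {15, 17, 20}

Aᶜ = {15, 17, 20}


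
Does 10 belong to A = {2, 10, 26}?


A = {2, 10, 26}
Checking if 10 is in A
10 is in A → True

10 ∈ A


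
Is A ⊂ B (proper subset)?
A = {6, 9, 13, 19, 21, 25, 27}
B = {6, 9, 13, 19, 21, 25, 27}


A ⊂ B requires: A ⊆ B AND A ≠ B.
A ⊆ B? Yes
A = B? Yes
A = B, so A is not a PROPER subset.

No, A is not a proper subset of B


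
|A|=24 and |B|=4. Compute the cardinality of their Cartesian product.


|A × B| = |A| × |B|
= 24 × 4
= 96

|A × B| = 96


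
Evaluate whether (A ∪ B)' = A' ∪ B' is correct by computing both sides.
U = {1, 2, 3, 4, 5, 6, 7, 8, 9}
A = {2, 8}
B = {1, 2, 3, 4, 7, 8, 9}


LHS: A ∪ B = {1, 2, 3, 4, 7, 8, 9}
(A ∪ B)' = U \ (A ∪ B) = {5, 6}
A' = {1, 3, 4, 5, 6, 7, 9}, B' = {5, 6}
Claimed RHS: A' ∪ B' = {1, 3, 4, 5, 6, 7, 9}
Identity is INVALID: LHS = {5, 6} but the RHS claimed here equals {1, 3, 4, 5, 6, 7, 9}. The correct form is (A ∪ B)' = A' ∩ B'.

Identity is invalid: (A ∪ B)' = {5, 6} but A' ∪ B' = {1, 3, 4, 5, 6, 7, 9}. The correct De Morgan law is (A ∪ B)' = A' ∩ B'.


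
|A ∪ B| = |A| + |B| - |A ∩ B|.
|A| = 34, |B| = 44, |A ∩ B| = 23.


|A ∪ B| = |A| + |B| - |A ∩ B|
= 34 + 44 - 23
= 55

|A ∪ B| = 55


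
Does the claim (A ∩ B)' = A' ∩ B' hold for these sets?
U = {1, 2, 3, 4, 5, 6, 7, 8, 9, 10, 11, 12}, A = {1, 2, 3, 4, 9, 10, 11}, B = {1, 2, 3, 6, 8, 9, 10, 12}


LHS: A ∩ B = {1, 2, 3, 9, 10}
(A ∩ B)' = U \ (A ∩ B) = {4, 5, 6, 7, 8, 11, 12}
A' = {5, 6, 7, 8, 12}, B' = {4, 5, 7, 11}
Claimed RHS: A' ∩ B' = {5, 7}
Identity is INVALID: LHS = {4, 5, 6, 7, 8, 11, 12} but the RHS claimed here equals {5, 7}. The correct form is (A ∩ B)' = A' ∪ B'.

Identity is invalid: (A ∩ B)' = {4, 5, 6, 7, 8, 11, 12} but A' ∩ B' = {5, 7}. The correct De Morgan law is (A ∩ B)' = A' ∪ B'.


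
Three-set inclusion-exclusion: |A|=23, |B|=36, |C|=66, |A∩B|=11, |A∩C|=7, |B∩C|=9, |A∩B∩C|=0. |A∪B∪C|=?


|A∪B∪C| = |A|+|B|+|C| - |A∩B|-|A∩C|-|B∩C| + |A∩B∩C|
= 23+36+66 - 11-7-9 + 0
= 125 - 27 + 0
= 98

|A ∪ B ∪ C| = 98


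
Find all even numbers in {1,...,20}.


Checking each candidate:
Condition: even numbers in {1,...,20}
Result = {2, 4, 6, 8, 10, 12, 14, 16, 18, 20}

{2, 4, 6, 8, 10, 12, 14, 16, 18, 20}


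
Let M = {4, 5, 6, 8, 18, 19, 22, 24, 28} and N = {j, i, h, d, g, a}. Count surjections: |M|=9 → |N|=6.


n = |M| = 9, k = |N| = 6. Surjections via inclusion-exclusion:
S(n,k) = Σ(-1)^i × C(k,i) × (k-i)^n, i=0 to k
i=0: (-1)^0×C(6,0)×6^9 = 10077696
i=1: (-1)^1×C(6,1)×5^9 = -11718750
i=2: (-1)^2×C(6,2)×4^9 = 3932160
i=3: (-1)^3×C(6,3)×3^9 = -393660
i=4: (-1)^4×C(6,4)×2^9 = 7680
i=5: (-1)^5×C(6,5)×1^9 = -6
i=6: (-1)^6×C(6,6)×0^9 = 0
Total = 1905120

Number of surjections = 1905120


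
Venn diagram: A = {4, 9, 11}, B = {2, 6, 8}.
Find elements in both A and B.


A = {4, 9, 11}
B = {2, 6, 8}
Region: in both A and B
Elements: ∅

Elements in both A and B: ∅


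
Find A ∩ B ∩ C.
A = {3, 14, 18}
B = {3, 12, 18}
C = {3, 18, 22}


A ∩ B = {3, 18}
(A ∩ B) ∩ C = {3, 18}

A ∩ B ∩ C = {3, 18}


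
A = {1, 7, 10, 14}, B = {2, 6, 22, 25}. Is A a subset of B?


A ⊆ B means every element of A is in B.
Elements in A not in B: {1, 7, 10, 14}
So A ⊄ B.

No, A ⊄ B


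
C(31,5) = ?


C(n,k) = n! / (k!(n-k)!)
C(31,5) = 31! / (5!26!)
= 169911

C(31,5) = 169911


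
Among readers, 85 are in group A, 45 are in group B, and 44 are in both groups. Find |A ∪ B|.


|A ∪ B| = |A| + |B| - |A ∩ B|
= 85 + 45 - 44
= 86

|A ∪ B| = 86


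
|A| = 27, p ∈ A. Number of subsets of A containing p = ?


Subsets of A containing p correspond to subsets of A \ {p}, which has 26 elements.
Count = 2^(n-1) = 2^26
= 67108864

Number of subsets containing p = 67108864


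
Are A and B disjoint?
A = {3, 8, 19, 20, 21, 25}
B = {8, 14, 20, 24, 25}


Disjoint means A ∩ B = ∅.
A ∩ B = {8, 20, 25}
A ∩ B ≠ ∅, so A and B are NOT disjoint.

No, A and B are not disjoint (A ∩ B = {8, 20, 25})


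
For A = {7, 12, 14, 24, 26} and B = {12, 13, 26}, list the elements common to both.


A ∩ B = elements in both A and B
A = {7, 12, 14, 24, 26}
B = {12, 13, 26}
A ∩ B = {12, 26}

A ∩ B = {12, 26}


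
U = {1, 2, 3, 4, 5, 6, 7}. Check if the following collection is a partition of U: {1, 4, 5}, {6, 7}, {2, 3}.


A partition requires: (1) non-empty parts, (2) pairwise disjoint, (3) union = U
Parts: {1, 4, 5}, {6, 7}, {2, 3}
Union of parts: {1, 2, 3, 4, 5, 6, 7}
U = {1, 2, 3, 4, 5, 6, 7}
All non-empty? True
Pairwise disjoint? True
Covers U? True

Yes, valid partition


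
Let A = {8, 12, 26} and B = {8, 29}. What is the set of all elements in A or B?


A ∪ B = all elements in A or B (or both)
A = {8, 12, 26}
B = {8, 29}
A ∪ B = {8, 12, 26, 29}

A ∪ B = {8, 12, 26, 29}


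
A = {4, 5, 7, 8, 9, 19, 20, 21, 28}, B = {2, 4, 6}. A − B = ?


A \ B = elements in A but not in B
A = {4, 5, 7, 8, 9, 19, 20, 21, 28}
B = {2, 4, 6}
Remove from A any elements in B
A \ B = {5, 7, 8, 9, 19, 20, 21, 28}

A \ B = {5, 7, 8, 9, 19, 20, 21, 28}


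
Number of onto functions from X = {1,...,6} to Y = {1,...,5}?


n = |X| = 6, k = |Y| = 5. Surjections via inclusion-exclusion:
S(n,k) = Σ(-1)^i × C(k,i) × (k-i)^n, i=0 to k
i=0: (-1)^0×C(5,0)×5^6 = 15625
i=1: (-1)^1×C(5,1)×4^6 = -20480
i=2: (-1)^2×C(5,2)×3^6 = 7290
i=3: (-1)^3×C(5,3)×2^6 = -640
i=4: (-1)^4×C(5,4)×1^6 = 5
i=5: (-1)^5×C(5,5)×0^6 = 0
Total = 1800

Number of surjections = 1800


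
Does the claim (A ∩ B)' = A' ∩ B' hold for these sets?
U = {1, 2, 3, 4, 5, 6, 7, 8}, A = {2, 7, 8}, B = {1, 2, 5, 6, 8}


LHS: A ∩ B = {2, 8}
(A ∩ B)' = U \ (A ∩ B) = {1, 3, 4, 5, 6, 7}
A' = {1, 3, 4, 5, 6}, B' = {3, 4, 7}
Claimed RHS: A' ∩ B' = {3, 4}
Identity is INVALID: LHS = {1, 3, 4, 5, 6, 7} but the RHS claimed here equals {3, 4}. The correct form is (A ∩ B)' = A' ∪ B'.

Identity is invalid: (A ∩ B)' = {1, 3, 4, 5, 6, 7} but A' ∩ B' = {3, 4}. The correct De Morgan law is (A ∩ B)' = A' ∪ B'.


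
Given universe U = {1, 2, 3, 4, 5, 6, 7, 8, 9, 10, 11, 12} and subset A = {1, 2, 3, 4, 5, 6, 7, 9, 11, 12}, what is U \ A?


Aᶜ = U \ A = elements in U but not in A
U = {1, 2, 3, 4, 5, 6, 7, 8, 9, 10, 11, 12}
A = {1, 2, 3, 4, 5, 6, 7, 9, 11, 12}
Aᶜ = {8, 10}

Aᶜ = {8, 10}


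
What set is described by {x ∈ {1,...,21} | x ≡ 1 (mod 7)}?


Checking each candidate:
Condition: x in {1,...,21} with x ≡ 1 (mod 7)
Result = {1, 8, 15}

{1, 8, 15}


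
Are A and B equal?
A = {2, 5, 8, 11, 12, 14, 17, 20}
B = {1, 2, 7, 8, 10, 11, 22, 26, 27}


Two sets are equal iff they have exactly the same elements.
A = {2, 5, 8, 11, 12, 14, 17, 20}
B = {1, 2, 7, 8, 10, 11, 22, 26, 27}
Differences: {1, 5, 7, 10, 12, 14, 17, 20, 22, 26, 27}
A ≠ B

No, A ≠ B


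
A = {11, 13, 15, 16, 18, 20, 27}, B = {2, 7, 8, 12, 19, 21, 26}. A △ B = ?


A △ B = (A \ B) ∪ (B \ A) = elements in exactly one of A or B
A \ B = {11, 13, 15, 16, 18, 20, 27}
B \ A = {2, 7, 8, 12, 19, 21, 26}
A △ B = {2, 7, 8, 11, 12, 13, 15, 16, 18, 19, 20, 21, 26, 27}

A △ B = {2, 7, 8, 11, 12, 13, 15, 16, 18, 19, 20, 21, 26, 27}


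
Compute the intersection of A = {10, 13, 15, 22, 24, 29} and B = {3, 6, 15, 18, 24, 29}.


A ∩ B = elements in both A and B
A = {10, 13, 15, 22, 24, 29}
B = {3, 6, 15, 18, 24, 29}
A ∩ B = {15, 24, 29}

A ∩ B = {15, 24, 29}


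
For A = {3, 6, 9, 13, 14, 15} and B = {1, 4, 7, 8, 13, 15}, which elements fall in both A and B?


A = {3, 6, 9, 13, 14, 15}
B = {1, 4, 7, 8, 13, 15}
Region: in both A and B
Elements: {13, 15}

Elements in both A and B: {13, 15}


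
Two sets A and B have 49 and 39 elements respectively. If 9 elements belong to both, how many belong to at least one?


|A ∪ B| = |A| + |B| - |A ∩ B|
= 49 + 39 - 9
= 79

|A ∪ B| = 79


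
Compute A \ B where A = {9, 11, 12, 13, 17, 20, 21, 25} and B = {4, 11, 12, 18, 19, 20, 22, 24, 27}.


A \ B = elements in A but not in B
A = {9, 11, 12, 13, 17, 20, 21, 25}
B = {4, 11, 12, 18, 19, 20, 22, 24, 27}
Remove from A any elements in B
A \ B = {9, 13, 17, 21, 25}

A \ B = {9, 13, 17, 21, 25}


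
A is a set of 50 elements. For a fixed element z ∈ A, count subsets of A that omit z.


Subsets of A avoiding z are subsets of A \ {z}, which has 49 elements.
Count = 2^(n-1) = 2^49
= 562949953421312

Number of subsets avoiding z = 562949953421312


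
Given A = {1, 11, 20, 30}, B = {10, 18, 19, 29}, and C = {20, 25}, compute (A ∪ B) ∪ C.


A ∪ B = {1, 10, 11, 18, 19, 20, 29, 30}
(A ∪ B) ∪ C = {1, 10, 11, 18, 19, 20, 25, 29, 30}

A ∪ B ∪ C = {1, 10, 11, 18, 19, 20, 25, 29, 30}


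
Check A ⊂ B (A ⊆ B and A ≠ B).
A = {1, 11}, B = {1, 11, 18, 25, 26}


A ⊂ B requires: A ⊆ B AND A ≠ B.
A ⊆ B? Yes
A = B? No
A ⊂ B: Yes (A is a proper subset of B)

Yes, A ⊂ B


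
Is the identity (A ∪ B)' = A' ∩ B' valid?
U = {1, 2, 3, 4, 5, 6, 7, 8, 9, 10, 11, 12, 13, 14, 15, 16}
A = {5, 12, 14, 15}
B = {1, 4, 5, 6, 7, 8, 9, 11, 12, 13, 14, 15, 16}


LHS: A ∪ B = {1, 4, 5, 6, 7, 8, 9, 11, 12, 13, 14, 15, 16}
(A ∪ B)' = U \ (A ∪ B) = {2, 3, 10}
A' = {1, 2, 3, 4, 6, 7, 8, 9, 10, 11, 13, 16}, B' = {2, 3, 10}
Claimed RHS: A' ∩ B' = {2, 3, 10}
Identity is VALID: LHS = RHS = {2, 3, 10} ✓

Identity is valid. (A ∪ B)' = A' ∩ B' = {2, 3, 10}


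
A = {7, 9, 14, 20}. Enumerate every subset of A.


|A| = 4, so |P(A)| = 2^4 = 16
Enumerate subsets by cardinality (0 to 4):
∅, {7}, {9}, {14}, {20}, {7, 9}, {7, 14}, {7, 20}, {9, 14}, {9, 20}, {14, 20}, {7, 9, 14}, {7, 9, 20}, {7, 14, 20}, {9, 14, 20}, {7, 9, 14, 20}

P(A) has 16 subsets: ∅, {7}, {9}, {14}, {20}, {7, 9}, {7, 14}, {7, 20}, {9, 14}, {9, 20}, {14, 20}, {7, 9, 14}, {7, 9, 20}, {7, 14, 20}, {9, 14, 20}, {7, 9, 14, 20}


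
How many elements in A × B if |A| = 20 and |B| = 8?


|A × B| = |A| × |B|
= 20 × 8
= 160

|A × B| = 160


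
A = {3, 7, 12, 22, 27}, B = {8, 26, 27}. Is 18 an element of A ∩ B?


A = {3, 7, 12, 22, 27}, B = {8, 26, 27}
A ∩ B = elements in both A and B
A ∩ B = {27}
Checking if 18 ∈ A ∩ B
18 is not in A ∩ B → False

18 ∉ A ∩ B


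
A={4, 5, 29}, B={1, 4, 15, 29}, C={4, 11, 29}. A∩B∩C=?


A ∩ B = {4, 29}
(A ∩ B) ∩ C = {4, 29}

A ∩ B ∩ C = {4, 29}


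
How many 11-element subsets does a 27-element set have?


C(n,k) = n! / (k!(n-k)!)
C(27,11) = 27! / (11!16!)
= 13037895

C(27,11) = 13037895


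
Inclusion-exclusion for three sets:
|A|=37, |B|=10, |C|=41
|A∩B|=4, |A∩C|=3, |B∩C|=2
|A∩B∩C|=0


|A∪B∪C| = |A|+|B|+|C| - |A∩B|-|A∩C|-|B∩C| + |A∩B∩C|
= 37+10+41 - 4-3-2 + 0
= 88 - 9 + 0
= 79

|A ∪ B ∪ C| = 79


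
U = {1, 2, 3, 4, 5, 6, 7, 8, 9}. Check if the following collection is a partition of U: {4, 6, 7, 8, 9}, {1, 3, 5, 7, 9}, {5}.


A partition requires: (1) non-empty parts, (2) pairwise disjoint, (3) union = U
Parts: {4, 6, 7, 8, 9}, {1, 3, 5, 7, 9}, {5}
Union of parts: {1, 3, 4, 5, 6, 7, 8, 9}
U = {1, 2, 3, 4, 5, 6, 7, 8, 9}
All non-empty? True
Pairwise disjoint? False
Covers U? False

No, not a valid partition


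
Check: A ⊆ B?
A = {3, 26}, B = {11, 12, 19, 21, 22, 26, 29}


A ⊆ B means every element of A is in B.
Elements in A not in B: {3}
So A ⊄ B.

No, A ⊄ B


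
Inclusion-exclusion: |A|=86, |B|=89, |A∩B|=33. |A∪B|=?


|A ∪ B| = |A| + |B| - |A ∩ B|
= 86 + 89 - 33
= 142

|A ∪ B| = 142


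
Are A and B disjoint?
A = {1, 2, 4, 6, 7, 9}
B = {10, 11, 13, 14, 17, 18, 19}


Disjoint means A ∩ B = ∅.
A ∩ B = ∅
A ∩ B = ∅, so A and B are disjoint.

Yes, A and B are disjoint


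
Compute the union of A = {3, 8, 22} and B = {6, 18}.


A ∪ B = all elements in A or B (or both)
A = {3, 8, 22}
B = {6, 18}
A ∪ B = {3, 6, 8, 18, 22}

A ∪ B = {3, 6, 8, 18, 22}


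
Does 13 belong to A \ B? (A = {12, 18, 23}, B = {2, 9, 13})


A = {12, 18, 23}, B = {2, 9, 13}
A \ B = elements in A but not in B
A \ B = {12, 18, 23}
Checking if 13 ∈ A \ B
13 is not in A \ B → False

13 ∉ A \ B


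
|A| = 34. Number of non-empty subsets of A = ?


Total subsets = 2^n = 2^34 = 17179869184
Non-empty subsets exclude the empty set: 2^n - 1
= 17179869184 - 1
= 17179869183

Number of non-empty subsets = 17179869183


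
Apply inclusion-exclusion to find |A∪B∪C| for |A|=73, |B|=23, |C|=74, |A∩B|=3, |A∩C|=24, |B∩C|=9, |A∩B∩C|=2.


|A∪B∪C| = |A|+|B|+|C| - |A∩B|-|A∩C|-|B∩C| + |A∩B∩C|
= 73+23+74 - 3-24-9 + 2
= 170 - 36 + 2
= 136

|A ∪ B ∪ C| = 136


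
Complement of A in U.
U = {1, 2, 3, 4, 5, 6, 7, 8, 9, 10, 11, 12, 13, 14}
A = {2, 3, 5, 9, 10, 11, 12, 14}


Aᶜ = U \ A = elements in U but not in A
U = {1, 2, 3, 4, 5, 6, 7, 8, 9, 10, 11, 12, 13, 14}
A = {2, 3, 5, 9, 10, 11, 12, 14}
Aᶜ = {1, 4, 6, 7, 8, 13}

Aᶜ = {1, 4, 6, 7, 8, 13}


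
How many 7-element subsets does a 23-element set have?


C(n,k) = n! / (k!(n-k)!)
C(23,7) = 23! / (7!16!)
= 245157

C(23,7) = 245157


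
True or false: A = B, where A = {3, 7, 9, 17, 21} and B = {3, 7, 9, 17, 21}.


Two sets are equal iff they have exactly the same elements.
A = {3, 7, 9, 17, 21}
B = {3, 7, 9, 17, 21}
Same elements → A = B

Yes, A = B


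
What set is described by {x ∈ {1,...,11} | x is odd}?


Checking each candidate:
Condition: odd numbers in {1,...,11}
Result = {1, 3, 5, 7, 9, 11}

{1, 3, 5, 7, 9, 11}


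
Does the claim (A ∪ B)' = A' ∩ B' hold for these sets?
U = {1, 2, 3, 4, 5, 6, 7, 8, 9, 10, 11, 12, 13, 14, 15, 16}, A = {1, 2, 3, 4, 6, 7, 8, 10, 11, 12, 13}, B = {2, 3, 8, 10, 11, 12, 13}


LHS: A ∪ B = {1, 2, 3, 4, 6, 7, 8, 10, 11, 12, 13}
(A ∪ B)' = U \ (A ∪ B) = {5, 9, 14, 15, 16}
A' = {5, 9, 14, 15, 16}, B' = {1, 4, 5, 6, 7, 9, 14, 15, 16}
Claimed RHS: A' ∩ B' = {5, 9, 14, 15, 16}
Identity is VALID: LHS = RHS = {5, 9, 14, 15, 16} ✓

Identity is valid. (A ∪ B)' = A' ∩ B' = {5, 9, 14, 15, 16}


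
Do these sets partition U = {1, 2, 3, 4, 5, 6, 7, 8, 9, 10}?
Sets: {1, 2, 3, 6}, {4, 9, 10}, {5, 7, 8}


A partition requires: (1) non-empty parts, (2) pairwise disjoint, (3) union = U
Parts: {1, 2, 3, 6}, {4, 9, 10}, {5, 7, 8}
Union of parts: {1, 2, 3, 4, 5, 6, 7, 8, 9, 10}
U = {1, 2, 3, 4, 5, 6, 7, 8, 9, 10}
All non-empty? True
Pairwise disjoint? True
Covers U? True

Yes, valid partition


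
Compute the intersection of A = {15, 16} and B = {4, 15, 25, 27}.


A ∩ B = elements in both A and B
A = {15, 16}
B = {4, 15, 25, 27}
A ∩ B = {15}

A ∩ B = {15}


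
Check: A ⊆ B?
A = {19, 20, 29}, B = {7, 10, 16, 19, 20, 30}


A ⊆ B means every element of A is in B.
Elements in A not in B: {29}
So A ⊄ B.

No, A ⊄ B


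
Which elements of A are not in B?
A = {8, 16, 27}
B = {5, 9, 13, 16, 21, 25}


A \ B = elements in A but not in B
A = {8, 16, 27}
B = {5, 9, 13, 16, 21, 25}
Remove from A any elements in B
A \ B = {8, 27}

A \ B = {8, 27}


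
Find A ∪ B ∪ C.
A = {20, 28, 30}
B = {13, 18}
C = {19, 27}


A ∪ B = {13, 18, 20, 28, 30}
(A ∪ B) ∪ C = {13, 18, 19, 20, 27, 28, 30}

A ∪ B ∪ C = {13, 18, 19, 20, 27, 28, 30}


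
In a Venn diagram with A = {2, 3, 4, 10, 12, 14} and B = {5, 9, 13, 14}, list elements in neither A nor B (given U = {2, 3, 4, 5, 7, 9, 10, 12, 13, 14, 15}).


A = {2, 3, 4, 10, 12, 14}
B = {5, 9, 13, 14}
Region: in neither A nor B (given U = {2, 3, 4, 5, 7, 9, 10, 12, 13, 14, 15})
Elements: {7, 15}

Elements in neither A nor B (given U = {2, 3, 4, 5, 7, 9, 10, 12, 13, 14, 15}): {7, 15}


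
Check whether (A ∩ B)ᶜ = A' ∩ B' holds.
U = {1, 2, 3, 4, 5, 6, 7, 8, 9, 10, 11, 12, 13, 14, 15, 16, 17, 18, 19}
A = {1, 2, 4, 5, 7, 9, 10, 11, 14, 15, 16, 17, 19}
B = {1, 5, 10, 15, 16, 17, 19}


LHS: A ∩ B = {1, 5, 10, 15, 16, 17, 19}
(A ∩ B)' = U \ (A ∩ B) = {2, 3, 4, 6, 7, 8, 9, 11, 12, 13, 14, 18}
A' = {3, 6, 8, 12, 13, 18}, B' = {2, 3, 4, 6, 7, 8, 9, 11, 12, 13, 14, 18}
Claimed RHS: A' ∩ B' = {3, 6, 8, 12, 13, 18}
Identity is INVALID: LHS = {2, 3, 4, 6, 7, 8, 9, 11, 12, 13, 14, 18} but the RHS claimed here equals {3, 6, 8, 12, 13, 18}. The correct form is (A ∩ B)' = A' ∪ B'.

Identity is invalid: (A ∩ B)' = {2, 3, 4, 6, 7, 8, 9, 11, 12, 13, 14, 18} but A' ∩ B' = {3, 6, 8, 12, 13, 18}. The correct De Morgan law is (A ∩ B)' = A' ∪ B'.


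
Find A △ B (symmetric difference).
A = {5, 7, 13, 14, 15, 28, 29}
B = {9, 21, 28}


A △ B = (A \ B) ∪ (B \ A) = elements in exactly one of A or B
A \ B = {5, 7, 13, 14, 15, 29}
B \ A = {9, 21}
A △ B = {5, 7, 9, 13, 14, 15, 21, 29}

A △ B = {5, 7, 9, 13, 14, 15, 21, 29}


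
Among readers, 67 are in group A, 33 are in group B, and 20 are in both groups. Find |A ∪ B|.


|A ∪ B| = |A| + |B| - |A ∩ B|
= 67 + 33 - 20
= 80

|A ∪ B| = 80


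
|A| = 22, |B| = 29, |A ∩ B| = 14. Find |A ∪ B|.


|A ∪ B| = |A| + |B| - |A ∩ B|
= 22 + 29 - 14
= 37

|A ∪ B| = 37


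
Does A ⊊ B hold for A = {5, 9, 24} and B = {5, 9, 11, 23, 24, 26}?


A ⊂ B requires: A ⊆ B AND A ≠ B.
A ⊆ B? Yes
A = B? No
A ⊂ B: Yes (A is a proper subset of B)

Yes, A ⊂ B


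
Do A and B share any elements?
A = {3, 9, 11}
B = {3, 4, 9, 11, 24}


Disjoint means A ∩ B = ∅.
A ∩ B = {3, 9, 11}
A ∩ B ≠ ∅, so A and B are NOT disjoint.

Yes — A and B share the element(s) of A ∩ B = {3, 9, 11}, so they are not disjoint


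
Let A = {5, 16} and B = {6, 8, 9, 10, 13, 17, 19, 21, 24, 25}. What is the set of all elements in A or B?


A ∪ B = all elements in A or B (or both)
A = {5, 16}
B = {6, 8, 9, 10, 13, 17, 19, 21, 24, 25}
A ∪ B = {5, 6, 8, 9, 10, 13, 16, 17, 19, 21, 24, 25}

A ∪ B = {5, 6, 8, 9, 10, 13, 16, 17, 19, 21, 24, 25}


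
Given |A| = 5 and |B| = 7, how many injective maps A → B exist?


An injection sends each of |A| = 5 inputs to a distinct output in B.
# injections = |B|·(|B|-1)·…·(|B|-|A|+1) = 7! / (7 - 5)!
= 7 × 6 × 5 × 4 × 3
= 2520

Number of injections = 2520


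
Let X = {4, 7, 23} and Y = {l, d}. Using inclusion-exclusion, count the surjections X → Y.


n = |X| = 3, k = |Y| = 2. Surjections via inclusion-exclusion:
S(n,k) = Σ(-1)^i × C(k,i) × (k-i)^n, i=0 to k
i=0: (-1)^0×C(2,0)×2^3 = 8
i=1: (-1)^1×C(2,1)×1^3 = -2
i=2: (-1)^2×C(2,2)×0^3 = 0
Total = 6

Number of surjections = 6


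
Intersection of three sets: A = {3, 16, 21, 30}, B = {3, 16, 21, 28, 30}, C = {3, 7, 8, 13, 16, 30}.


A ∩ B = {3, 16, 21, 30}
(A ∩ B) ∩ C = {3, 16, 30}

A ∩ B ∩ C = {3, 16, 30}


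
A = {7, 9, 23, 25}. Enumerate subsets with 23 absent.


A subset of A that omits 23 is a subset of A \ {23}, so there are 2^(n-1) = 2^3 = 8 of them.
Subsets excluding 23: ∅, {7}, {9}, {25}, {7, 9}, {7, 25}, {9, 25}, {7, 9, 25}

Subsets excluding 23 (8 total): ∅, {7}, {9}, {25}, {7, 9}, {7, 25}, {9, 25}, {7, 9, 25}


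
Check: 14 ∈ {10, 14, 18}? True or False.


A = {10, 14, 18}
Checking if 14 is in A
14 is in A → True

14 ∈ A


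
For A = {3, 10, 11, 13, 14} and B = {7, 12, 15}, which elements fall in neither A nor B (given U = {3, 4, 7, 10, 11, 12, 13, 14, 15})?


A = {3, 10, 11, 13, 14}
B = {7, 12, 15}
Region: in neither A nor B (given U = {3, 4, 7, 10, 11, 12, 13, 14, 15})
Elements: {4}

Elements in neither A nor B (given U = {3, 4, 7, 10, 11, 12, 13, 14, 15}): {4}


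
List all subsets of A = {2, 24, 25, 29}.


|A| = 4, so |P(A)| = 2^4 = 16
Enumerate subsets by cardinality (0 to 4):
∅, {2}, {24}, {25}, {29}, {2, 24}, {2, 25}, {2, 29}, {24, 25}, {24, 29}, {25, 29}, {2, 24, 25}, {2, 24, 29}, {2, 25, 29}, {24, 25, 29}, {2, 24, 25, 29}

P(A) has 16 subsets: ∅, {2}, {24}, {25}, {29}, {2, 24}, {2, 25}, {2, 29}, {24, 25}, {24, 29}, {25, 29}, {2, 24, 25}, {2, 24, 29}, {2, 25, 29}, {24, 25, 29}, {2, 24, 25, 29}


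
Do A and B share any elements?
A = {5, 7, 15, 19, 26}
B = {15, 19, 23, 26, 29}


Disjoint means A ∩ B = ∅.
A ∩ B = {15, 19, 26}
A ∩ B ≠ ∅, so A and B are NOT disjoint.

Yes — A and B share the element(s) of A ∩ B = {15, 19, 26}, so they are not disjoint


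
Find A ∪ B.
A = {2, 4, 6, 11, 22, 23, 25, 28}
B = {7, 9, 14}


A ∪ B = all elements in A or B (or both)
A = {2, 4, 6, 11, 22, 23, 25, 28}
B = {7, 9, 14}
A ∪ B = {2, 4, 6, 7, 9, 11, 14, 22, 23, 25, 28}

A ∪ B = {2, 4, 6, 7, 9, 11, 14, 22, 23, 25, 28}


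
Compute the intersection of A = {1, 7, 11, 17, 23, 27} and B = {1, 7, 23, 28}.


A ∩ B = elements in both A and B
A = {1, 7, 11, 17, 23, 27}
B = {1, 7, 23, 28}
A ∩ B = {1, 7, 23}

A ∩ B = {1, 7, 23}


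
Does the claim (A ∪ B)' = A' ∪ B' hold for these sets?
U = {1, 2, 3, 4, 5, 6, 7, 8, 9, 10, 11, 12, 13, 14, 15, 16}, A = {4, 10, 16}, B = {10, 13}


LHS: A ∪ B = {4, 10, 13, 16}
(A ∪ B)' = U \ (A ∪ B) = {1, 2, 3, 5, 6, 7, 8, 9, 11, 12, 14, 15}
A' = {1, 2, 3, 5, 6, 7, 8, 9, 11, 12, 13, 14, 15}, B' = {1, 2, 3, 4, 5, 6, 7, 8, 9, 11, 12, 14, 15, 16}
Claimed RHS: A' ∪ B' = {1, 2, 3, 4, 5, 6, 7, 8, 9, 11, 12, 13, 14, 15, 16}
Identity is INVALID: LHS = {1, 2, 3, 5, 6, 7, 8, 9, 11, 12, 14, 15} but the RHS claimed here equals {1, 2, 3, 4, 5, 6, 7, 8, 9, 11, 12, 13, 14, 15, 16}. The correct form is (A ∪ B)' = A' ∩ B'.

Identity is invalid: (A ∪ B)' = {1, 2, 3, 5, 6, 7, 8, 9, 11, 12, 14, 15} but A' ∪ B' = {1, 2, 3, 4, 5, 6, 7, 8, 9, 11, 12, 13, 14, 15, 16}. The correct De Morgan law is (A ∪ B)' = A' ∩ B'.
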